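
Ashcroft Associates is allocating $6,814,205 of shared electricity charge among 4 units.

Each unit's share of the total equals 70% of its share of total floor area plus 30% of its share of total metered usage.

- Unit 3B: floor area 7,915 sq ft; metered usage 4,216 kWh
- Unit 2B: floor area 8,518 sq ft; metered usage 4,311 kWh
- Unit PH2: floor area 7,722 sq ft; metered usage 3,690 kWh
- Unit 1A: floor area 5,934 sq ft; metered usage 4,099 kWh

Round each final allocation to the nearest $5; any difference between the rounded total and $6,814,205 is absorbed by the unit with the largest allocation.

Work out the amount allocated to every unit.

Floor area total 30,089; metered usage total 16,316.
Combined weights (70% floor area + 30% metered usage): Unit 3B 0.2617; Unit 2B 0.2774; Unit PH2 0.2475; Unit 1A 0.2134.
Raw shares: Unit 3B 1,782,978.03; Unit 2B 1,890,473.03; Unit PH2 1,686,478.66; Unit 1A 1,454,275.28.
At nearest $5: Unit 3B $1,782,980; Unit 2B $1,890,475; Unit PH2 $1,686,480; Unit 1A $1,454,275. Sum = $6,814,210.
Difference $6,814,205 − $6,814,210 = −$5 applied to largest allocation (Unit 2B): Unit 2B becomes $1,890,470.

Unit 3B: $1,782,980 | Unit 2B: $1,890,470 | Unit PH2: $1,686,480 | Unit 1A: $1,454,275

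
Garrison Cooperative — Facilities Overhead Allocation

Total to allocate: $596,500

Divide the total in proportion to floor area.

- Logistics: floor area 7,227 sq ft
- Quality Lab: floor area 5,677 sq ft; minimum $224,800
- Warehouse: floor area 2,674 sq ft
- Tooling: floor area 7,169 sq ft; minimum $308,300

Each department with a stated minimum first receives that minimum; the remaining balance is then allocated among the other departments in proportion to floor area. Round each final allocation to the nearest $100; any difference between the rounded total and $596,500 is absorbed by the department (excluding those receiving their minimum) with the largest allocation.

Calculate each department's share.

Fund the minimums — Quality Lab $224,800; Tooling $308,300. Balance $63,400.
Balance split over remaining floor area 9,901: Logistics 46,277.33 → $46,300; Warehouse 17,122.67 → $17,100.

Logistics: $46,300 | Quality Lab: $224,800 | Warehouse: $17,100 | Tooling: $308,300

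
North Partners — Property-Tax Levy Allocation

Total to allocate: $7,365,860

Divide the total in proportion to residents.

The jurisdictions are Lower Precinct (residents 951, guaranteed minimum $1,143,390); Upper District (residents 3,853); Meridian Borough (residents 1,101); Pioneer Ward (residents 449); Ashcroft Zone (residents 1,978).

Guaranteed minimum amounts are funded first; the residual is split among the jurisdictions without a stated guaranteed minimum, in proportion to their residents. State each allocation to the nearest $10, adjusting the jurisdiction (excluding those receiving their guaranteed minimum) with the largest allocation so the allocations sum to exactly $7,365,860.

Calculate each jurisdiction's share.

Fund the minimums — Lower Precinct $1,143,390. Residual $6,222,470.
Residual split over remaining residents 7,381: Upper District 3,248,228.82 → $3,248,230; Meridian Borough 928,185.81 → $928,190; Pioneer Ward 378,524.46 → $378,520; Ashcroft Zone 1,667,530.91 → $1,667,530.

Lower Precinct: $1,143,390 · Upper District: $3,248,230 · Meridian Borough: $928,190 · Pioneer Ward: $378,520 · Ashcroft Zone: $1,667,530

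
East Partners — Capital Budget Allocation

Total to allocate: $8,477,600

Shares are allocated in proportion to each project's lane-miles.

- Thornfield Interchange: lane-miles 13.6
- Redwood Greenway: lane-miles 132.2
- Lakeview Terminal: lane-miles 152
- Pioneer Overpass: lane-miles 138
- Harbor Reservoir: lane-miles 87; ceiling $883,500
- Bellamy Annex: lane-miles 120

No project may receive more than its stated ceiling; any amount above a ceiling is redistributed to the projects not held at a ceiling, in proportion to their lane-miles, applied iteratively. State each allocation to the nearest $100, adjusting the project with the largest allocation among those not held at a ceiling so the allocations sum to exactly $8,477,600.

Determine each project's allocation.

Combined lane-miles = 642.8.
Unconstrained shares: Thornfield Interchange 179,364.28; Redwood Greenway 1,743,526.32; Lakeview Terminal 2,004,659.61; Pioneer Overpass 1,820,019.91; Harbor Reservoir 1,147,403.86; Bellamy Annex 1,582,626.01.
Cap binds for Harbor Reservoir ($883,500); remaining pool $7,594,100 reallocated over remaining lane-miles 555.8.
Remaining shares: Thornfield Interchange 185,821.81 → $185,800; Redwood Greenway 1,806,297.27 → $1,806,300; Lakeview Terminal 2,076,831.95 → $2,076,800; Pioneer Overpass 1,885,544.80 → $1,885,500; Bellamy Annex 1,639,604.17 → $1,639,600.
Rounding difference +$100 applied to Lakeview Terminal → $2,076,900.

Thornfield Interchange: $185,800; Redwood Greenway: $1,806,300; Lakeview Terminal: $2,076,900; Pioneer Overpass: $1,885,500; Harbor Reservoir: $883,500; Bellamy Annex: $1,639,600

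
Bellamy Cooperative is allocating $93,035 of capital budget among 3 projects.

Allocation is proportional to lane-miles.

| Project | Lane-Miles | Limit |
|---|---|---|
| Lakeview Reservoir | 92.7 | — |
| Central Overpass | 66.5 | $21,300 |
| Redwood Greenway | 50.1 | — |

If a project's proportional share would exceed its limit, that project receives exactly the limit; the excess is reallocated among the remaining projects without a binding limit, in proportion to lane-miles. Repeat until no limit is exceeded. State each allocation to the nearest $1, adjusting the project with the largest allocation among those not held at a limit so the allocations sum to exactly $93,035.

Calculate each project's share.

Lakeview Reservoir: $46,567 · Central Overpass: $21,300 · Redwood Greenway: $25,168

Lane-miles total: 209.3.
Proportional shares (ignoring caps): Lakeview Reservoir 41,205.66; Central Overpass 29,559.62; Redwood Greenway 22,269.73.
Capped: Central Overpass ($21,300); balance $71,735 reallocated over remaining lane-miles 142.8.
Shares after redistribution: Lakeview Reservoir 46,567.47 → $46,567; Redwood Greenway 25,167.53 → $25,168.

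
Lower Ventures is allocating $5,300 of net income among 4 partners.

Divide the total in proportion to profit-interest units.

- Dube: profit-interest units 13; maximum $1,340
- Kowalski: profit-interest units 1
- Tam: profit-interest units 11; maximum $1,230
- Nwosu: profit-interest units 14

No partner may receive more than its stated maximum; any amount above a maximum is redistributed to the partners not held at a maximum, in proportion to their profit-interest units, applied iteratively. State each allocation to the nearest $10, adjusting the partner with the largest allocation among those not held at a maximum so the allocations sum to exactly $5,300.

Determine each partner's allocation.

Combined profit-interest units = 39.
Proportional shares (ignoring caps): Dube 1,766.67; Kowalski 135.90; Tam 1,494.87; Nwosu 1,902.56.
Capped: Dube ($1,340), Tam ($1,230); residual $2,730 reallocated over remaining profit-interest units 15.
Redistributed shares: Kowalski 182.00 → $180; Nwosu 2,548.00 → $2,550.

Dube: $1,340; Kowalski: $180; Tam: $1,230; Nwosu: $2,550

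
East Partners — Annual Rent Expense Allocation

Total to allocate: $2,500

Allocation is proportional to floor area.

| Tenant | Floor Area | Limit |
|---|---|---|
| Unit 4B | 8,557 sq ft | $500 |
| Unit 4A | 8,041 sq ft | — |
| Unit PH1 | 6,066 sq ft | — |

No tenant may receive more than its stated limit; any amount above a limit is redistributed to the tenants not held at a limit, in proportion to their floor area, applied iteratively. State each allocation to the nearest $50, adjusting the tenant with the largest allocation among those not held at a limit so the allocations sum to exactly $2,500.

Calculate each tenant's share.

Unit 4B: $500 · Unit 4A: $1,150 · Unit PH1: $850

Sum of floor area: 22,664.
Unconstrained shares: Unit 4B 943.90; Unit 4A 886.98; Unit PH1 669.12.
Held at cap: Unit 4B ($500); residual $2,000 reallocated over remaining floor area 14,107.
Remaining shares: Unit 4A 1,140.00 → $1,150; Unit PH1 860.00 → $850.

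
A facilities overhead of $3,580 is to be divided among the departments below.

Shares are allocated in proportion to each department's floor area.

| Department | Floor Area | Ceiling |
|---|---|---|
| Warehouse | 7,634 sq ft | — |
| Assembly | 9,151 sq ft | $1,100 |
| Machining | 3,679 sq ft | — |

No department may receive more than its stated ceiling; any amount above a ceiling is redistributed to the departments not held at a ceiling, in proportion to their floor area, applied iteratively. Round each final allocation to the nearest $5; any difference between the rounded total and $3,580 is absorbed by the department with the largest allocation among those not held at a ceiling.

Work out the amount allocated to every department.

Combined floor area = 20,464.
Proportional shares (ignoring caps): Warehouse 1,335.50; Assembly 1,600.89; Machining 643.61.
Capped: Assembly ($1,100); remaining pool $2,480 reallocated over remaining floor area 11,313.
Redistributed shares: Warehouse 1,673.50 → $1,675; Machining 806.50 → $805.

Warehouse: $1,675 · Assembly: $1,100 · Machining: $805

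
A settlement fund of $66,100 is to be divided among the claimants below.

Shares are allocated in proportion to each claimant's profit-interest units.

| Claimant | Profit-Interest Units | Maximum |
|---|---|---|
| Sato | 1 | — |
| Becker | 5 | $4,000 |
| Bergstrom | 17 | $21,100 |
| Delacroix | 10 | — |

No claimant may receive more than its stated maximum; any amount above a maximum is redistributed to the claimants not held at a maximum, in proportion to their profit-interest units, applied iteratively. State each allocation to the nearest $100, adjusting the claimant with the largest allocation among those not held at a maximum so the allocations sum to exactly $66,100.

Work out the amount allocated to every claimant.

Profit-interest units total: 33.
Pro-rata shares before constraints: Sato 2,003.03; Becker 10,015.15; Bergstrom 34,051.52; Delacroix 20,030.30.
Cap binds for Becker ($4,000), Bergstrom ($21,100); residual $41,000 reallocated over remaining profit-interest units 11.
Remaining shares: Sato 3,727.27 → $3,700; Delacroix 37,272.73 → $37,300.

Sato: $3,700 · Becker: $4,000 · Bergstrom: $21,100 · Delacroix: $37,300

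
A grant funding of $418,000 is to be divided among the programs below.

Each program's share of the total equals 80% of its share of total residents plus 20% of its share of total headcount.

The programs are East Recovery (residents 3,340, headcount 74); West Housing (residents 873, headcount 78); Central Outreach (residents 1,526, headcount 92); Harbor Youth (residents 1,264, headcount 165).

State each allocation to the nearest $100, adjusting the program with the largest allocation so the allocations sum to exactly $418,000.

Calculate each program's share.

East Recovery: $174,600 | West Housing: $57,600 | Central Outreach: $91,700 | Harbor Youth: $94,100

Residents total 7,003; headcount total 409.
Composite weights (80% residents + 20% headcount): East Recovery 0.4177; West Housing 0.1379; Central Outreach 0.2193; Harbor Youth 0.2251.
Proportional shares: East Recovery 174,613.89; West Housing 57,629.87; Central Outreach 91,672.86; Harbor Youth 94,083.38.
After rounding ($100): East Recovery $174,600; West Housing $57,600; Central Outreach $91,700; Harbor Youth $94,100. Sum = $418,000.
Sum already equals the total — no adjustment.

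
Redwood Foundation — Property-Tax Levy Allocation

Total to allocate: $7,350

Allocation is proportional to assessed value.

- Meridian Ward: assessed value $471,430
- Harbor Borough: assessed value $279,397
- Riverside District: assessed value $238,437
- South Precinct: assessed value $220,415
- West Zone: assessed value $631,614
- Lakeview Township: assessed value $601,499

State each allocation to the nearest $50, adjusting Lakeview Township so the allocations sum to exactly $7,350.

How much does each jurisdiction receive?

Combined assessed value = 2,442,792.
Pro-rata amounts: Meridian Ward 471,430/2,442,792 × $7,350 = 1,418.46; Harbor Borough 279,397/2,442,792 × $7,350 = 840.66; Riverside District 238,437/2,442,792 × $7,350 = 717.42; South Precinct 220,415/2,442,792 × $7,350 = 663.20; West Zone 631,614/2,442,792 × $7,350 = 1,900.43; Lakeview Township 601,499/2,442,792 × $7,350 = 1,809.82.
At nearest $50: Meridian Ward $1,400; Harbor Borough $850; Riverside District $700; South Precinct $650; West Zone $1,900; Lakeview Township $1,800. Sum = $7,300.
Difference $7,350 − $7,300 = +$50 applied to Lakeview Township: Lakeview Township becomes $1,850.

Meridian Ward: $1,400 · Harbor Borough: $850 · Riverside District: $700 · South Precinct: $650 · West Zone: $1,900 · Lakeview Township: $1,850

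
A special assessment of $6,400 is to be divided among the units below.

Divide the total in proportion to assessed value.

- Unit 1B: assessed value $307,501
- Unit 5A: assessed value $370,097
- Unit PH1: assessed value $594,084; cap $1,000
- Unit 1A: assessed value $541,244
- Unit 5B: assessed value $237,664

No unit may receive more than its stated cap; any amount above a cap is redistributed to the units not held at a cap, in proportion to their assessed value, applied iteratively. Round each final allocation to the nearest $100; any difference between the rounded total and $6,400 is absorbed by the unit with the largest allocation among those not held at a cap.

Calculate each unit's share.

Sum of assessed value: 2,050,590.
Pro-rata shares before constraints: Unit 1B 959.73; Unit 5A 1,155.09; Unit PH1 1,854.17; Unit 1A 1,689.25; Unit 5B 741.76.
Capped: Unit PH1 ($1,000); residual $5,400 reallocated over remaining assessed value 1,456,506.
Redistributed shares: Unit 1B 1,140.06 → $1,100; Unit 5A 1,372.14 → $1,400; Unit 1A 2,006.66 → $2,000; Unit 5B 881.14 → $900.

Unit 1B: $1,100 | Unit 5A: $1,400 | Unit PH1: $1,000 | Unit 1A: $2,000 | Unit 5B: $900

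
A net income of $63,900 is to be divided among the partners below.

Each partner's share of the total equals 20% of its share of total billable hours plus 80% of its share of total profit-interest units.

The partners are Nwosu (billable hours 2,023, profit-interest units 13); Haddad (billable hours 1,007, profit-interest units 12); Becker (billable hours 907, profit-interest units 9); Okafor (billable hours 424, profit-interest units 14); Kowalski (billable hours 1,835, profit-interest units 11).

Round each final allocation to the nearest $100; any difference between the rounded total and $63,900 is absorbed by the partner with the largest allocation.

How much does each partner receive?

Nwosu: $15,400 | Haddad: $12,500 | Becker: $9,700 | Okafor: $13,000 | Kowalski: $13,300

Totals — billable hours 6,196, profit-interest units 59.
Blended shares (20% billable hours + 80% profit-interest units): Nwosu 0.2416; Haddad 0.1952; Becker 0.1513; Okafor 0.2035; Kowalski 0.2084.
Proportional shares: Nwosu 15,436.41; Haddad 12,474.35; Becker 9,668.76; Okafor 13,004.72; Kowalski 13,315.76.
After rounding ($100): Nwosu $15,400; Haddad $12,500; Becker $9,700; Okafor $13,000; Kowalski $13,300. Sum = $63,900.
Sum already equals the total — no adjustment.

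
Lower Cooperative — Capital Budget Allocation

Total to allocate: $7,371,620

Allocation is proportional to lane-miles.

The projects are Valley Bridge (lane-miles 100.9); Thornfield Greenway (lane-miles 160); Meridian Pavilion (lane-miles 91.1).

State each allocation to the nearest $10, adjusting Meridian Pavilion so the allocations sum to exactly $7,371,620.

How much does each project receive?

Valley Bridge: $2,113,060; Thornfield Greenway: $3,350,740; Meridian Pavilion: $1,907,820

Total lane-miles = 352.
Raw shares: Valley Bridge 100.9/352 × $7,371,620 = 2,113,058.12; Thornfield Greenway 160/352 × $7,371,620 = 3,350,736.36; Meridian Pavilion 91.1/352 × $7,371,620 = 1,907,825.52.
After rounding ($10): Valley Bridge $2,113,060; Thornfield Greenway $3,350,740; Meridian Pavilion $1,907,830. Sum = $7,371,630.
Difference $7,371,620 − $7,371,630 = −$10 applied to Meridian Pavilion: Meridian Pavilion becomes $1,907,820.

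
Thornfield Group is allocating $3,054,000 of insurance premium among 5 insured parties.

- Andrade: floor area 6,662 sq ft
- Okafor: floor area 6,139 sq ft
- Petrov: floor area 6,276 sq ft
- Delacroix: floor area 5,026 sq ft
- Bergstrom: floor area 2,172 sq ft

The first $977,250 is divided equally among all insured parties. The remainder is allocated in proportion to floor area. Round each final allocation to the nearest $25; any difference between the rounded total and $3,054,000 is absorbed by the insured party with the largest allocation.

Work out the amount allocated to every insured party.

Andrade: $722,000; Okafor: $680,675; Petrov: $691,500; Delacroix: $592,700; Bergstrom: $367,125

First tranche $977,250 split equally: $195,450 each.
Remainder $2,076,750 by floor area (total 26,275): Andrade 526,557.89 → $526,550; Okafor 485,220.49 → $485,225; Petrov 496,048.83 → $496,050; Delacroix 397,250.07 → $397,250; Bergstrom 171,672.73 → $171,675.
Totals: Andrade $195,450 + $526,550 = $722,000; Okafor $195,450 + $485,225 = $680,675; Petrov $195,450 + $496,050 = $691,500; Delacroix $195,450 + $397,250 = $592,700; Bergstrom $195,450 + $171,675 = $367,125.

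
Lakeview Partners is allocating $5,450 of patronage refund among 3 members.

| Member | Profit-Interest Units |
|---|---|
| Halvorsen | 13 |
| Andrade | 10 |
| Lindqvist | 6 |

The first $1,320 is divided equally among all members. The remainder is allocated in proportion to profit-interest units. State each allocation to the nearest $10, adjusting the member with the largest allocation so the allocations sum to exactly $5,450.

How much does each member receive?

Halvorsen: $2,300; Andrade: $1,860; Lindqvist: $1,290

$1,320 shared equally gives $440 per member.
Remainder $4,130 by profit-interest units (total 29): Halvorsen 1,851.38 → $1,850; Andrade 1,424.14 → $1,420; Lindqvist 854.48 → $850.
Rounding difference +$10 on remainder applied to Halvorsen.
Totals: Halvorsen $440 + $1,860 = $2,300; Andrade $440 + $1,420 = $1,860; Lindqvist $440 + $850 = $1,290.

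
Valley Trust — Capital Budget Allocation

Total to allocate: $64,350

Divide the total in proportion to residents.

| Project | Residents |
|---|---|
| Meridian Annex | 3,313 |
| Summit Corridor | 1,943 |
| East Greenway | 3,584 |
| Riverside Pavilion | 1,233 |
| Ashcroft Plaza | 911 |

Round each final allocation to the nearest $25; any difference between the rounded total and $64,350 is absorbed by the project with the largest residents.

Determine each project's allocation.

Meridian Annex: $19,400 | Summit Corridor: $11,375 | East Greenway: $21,025 | Riverside Pavilion: $7,225 | Ashcroft Plaza: $5,325

Total residents = 3,313 + 1,943 + 3,584 + 1,233 + 911 = 10,984.
Pro-rata amounts: Meridian Annex 19,409.28; Summit Corridor 11,383.11; East Greenway 20,996.94; Riverside Pavilion 7,223.56; Ashcroft Plaza 5,337.11.
After rounding ($25): Meridian Annex $19,400; Summit Corridor $11,375; East Greenway $21,000; Riverside Pavilion $7,225; Ashcroft Plaza $5,325. Sum = $64,325.
Difference $64,350 − $64,325 = +$25 applied to largest residents (East Greenway): East Greenway becomes $21,025.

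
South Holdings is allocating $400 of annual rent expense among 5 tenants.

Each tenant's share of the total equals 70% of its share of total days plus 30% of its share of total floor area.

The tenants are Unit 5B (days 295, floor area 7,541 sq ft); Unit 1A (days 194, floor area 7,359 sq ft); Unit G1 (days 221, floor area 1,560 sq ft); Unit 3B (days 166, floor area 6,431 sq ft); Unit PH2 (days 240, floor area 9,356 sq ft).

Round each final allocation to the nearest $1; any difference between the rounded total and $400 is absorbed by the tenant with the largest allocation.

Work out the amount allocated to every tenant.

Unit 5B: $102; Unit 1A: $76; Unit G1: $61; Unit 3B: $66; Unit PH2: $95

Totals — days 1,116, floor area 32,247.
Combined weights (70% days + 30% floor area): Unit 5B 0.2552; Unit 1A 0.1901; Unit G1 0.1531; Unit 3B 0.1640; Unit PH2 0.2376.
Pro-rata amounts: Unit 5B 102.08; Unit 1A 76.06; Unit G1 61.25; Unit 3B 65.58; Unit PH2 95.03.
Rounded to nearest $1: Unit 5B $102; Unit 1A $76; Unit G1 $61; Unit 3B $66; Unit PH2 $95. Sum = $400.
Rounded total matches; no reconciliation needed.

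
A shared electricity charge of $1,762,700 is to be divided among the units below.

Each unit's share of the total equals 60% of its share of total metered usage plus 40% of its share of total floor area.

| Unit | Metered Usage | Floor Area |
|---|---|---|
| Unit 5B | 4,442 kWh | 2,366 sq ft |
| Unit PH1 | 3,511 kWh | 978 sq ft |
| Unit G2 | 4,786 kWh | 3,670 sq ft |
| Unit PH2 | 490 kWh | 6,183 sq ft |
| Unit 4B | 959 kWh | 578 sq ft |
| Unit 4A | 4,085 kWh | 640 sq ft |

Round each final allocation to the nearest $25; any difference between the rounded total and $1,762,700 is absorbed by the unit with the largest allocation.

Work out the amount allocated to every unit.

Metered usage total 18,273; floor area total 14,415.
Composite weights (60% metered usage + 40% floor area): Unit 5B 0.2115; Unit PH1 0.1424; Unit G2 0.2590; Unit PH2 0.1877; Unit 4B 0.0475; Unit 4A 0.1519.
Raw shares: Unit 5B 372,825.81; Unit PH1 251,049.45; Unit G2 456,518.60; Unit PH2 330,789.33; Unit 4B 83,777.48; Unit 4A 267,739.33.
After rounding ($25): Unit 5B $372,825; Unit PH1 $251,050; Unit G2 $456,525; Unit PH2 $330,800; Unit 4B $83,775; Unit 4A $267,750. Sum = $1,762,725.
Difference $1,762,700 − $1,762,725 = −$25 applied to largest allocation (Unit G2): Unit G2 becomes $456,500.

Unit 5B: $372,825 | Unit PH1: $251,050 | Unit G2: $456,500 | Unit PH2: $330,800 | Unit 4B: $83,775 | Unit 4A: $267,750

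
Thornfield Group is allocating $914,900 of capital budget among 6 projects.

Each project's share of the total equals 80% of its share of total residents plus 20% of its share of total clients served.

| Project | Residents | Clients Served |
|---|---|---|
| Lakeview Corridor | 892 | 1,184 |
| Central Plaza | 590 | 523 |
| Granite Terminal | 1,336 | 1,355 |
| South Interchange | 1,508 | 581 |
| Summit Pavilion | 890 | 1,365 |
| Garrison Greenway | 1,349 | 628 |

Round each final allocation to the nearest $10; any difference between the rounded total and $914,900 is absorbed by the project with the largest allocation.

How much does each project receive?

Lakeview Corridor: $137,890 · Central Plaza: $82,760 · Granite Terminal: $192,930 · South Interchange: $186,990 · Summit Pavilion: $143,540 · Garrison Greenway: $170,790

Totals — residents 6,565, clients served 5,636.
Combined weights (80% residents + 20% clients served): Lakeview Corridor 0.1507; Central Plaza 0.0905; Granite Terminal 0.2109; South Interchange 0.2044; Summit Pavilion 0.1569; Garrison Greenway 0.1867.
Raw shares: Lakeview Corridor 137,887.56; Central Plaza 82,757.90; Granite Terminal 192,940.05; South Interchange 186,987.11; Summit Pavilion 143,540.98; Garrison Greenway 170,786.40.
At nearest $10: Lakeview Corridor $137,890; Central Plaza $82,760; Granite Terminal $192,940; South Interchange $186,990; Summit Pavilion $143,540; Garrison Greenway $170,790. Sum = $914,910.
Difference $914,900 − $914,910 = −$10 applied to largest allocation (Granite Terminal): Granite Terminal becomes $192,930.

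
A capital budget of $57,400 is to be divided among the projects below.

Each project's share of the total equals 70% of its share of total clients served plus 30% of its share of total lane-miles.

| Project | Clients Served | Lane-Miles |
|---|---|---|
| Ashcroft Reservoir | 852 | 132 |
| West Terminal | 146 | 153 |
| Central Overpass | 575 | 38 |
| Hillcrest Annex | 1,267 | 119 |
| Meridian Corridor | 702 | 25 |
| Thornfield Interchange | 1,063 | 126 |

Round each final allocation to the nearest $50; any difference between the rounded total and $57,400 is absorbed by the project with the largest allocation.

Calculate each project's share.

Ashcroft Reservoir: $11,250 · West Terminal: $5,700 · Central Overpass: $6,100 · Hillcrest Annex: $14,550 · Meridian Corridor: $6,850 · Thornfield Interchange: $12,950

Totals — clients served 4,605, lane-miles 593.
Blended shares (70% clients served + 30% lane-miles): Ashcroft Reservoir 0.1963; West Terminal 0.0996; Central Overpass 0.1066; Hillcrest Annex 0.2528; Meridian Corridor 0.1194; Thornfield Interchange 0.2253.
Raw shares: Ashcroft Reservoir 11,267.07; West Terminal 5,716.83; Central Overpass 6,120.52; Hillcrest Annex 14,510.57; Meridian Corridor 6,851.13; Thornfield Interchange 12,933.88.
After rounding ($50): Ashcroft Reservoir $11,250; West Terminal $5,700; Central Overpass $6,100; Hillcrest Annex $14,500; Meridian Corridor $6,850; Thornfield Interchange $12,950. Sum = $57,350.
Difference $57,400 − $57,350 = +$50 applied to largest allocation (Hillcrest Annex): Hillcrest Annex becomes $14,550.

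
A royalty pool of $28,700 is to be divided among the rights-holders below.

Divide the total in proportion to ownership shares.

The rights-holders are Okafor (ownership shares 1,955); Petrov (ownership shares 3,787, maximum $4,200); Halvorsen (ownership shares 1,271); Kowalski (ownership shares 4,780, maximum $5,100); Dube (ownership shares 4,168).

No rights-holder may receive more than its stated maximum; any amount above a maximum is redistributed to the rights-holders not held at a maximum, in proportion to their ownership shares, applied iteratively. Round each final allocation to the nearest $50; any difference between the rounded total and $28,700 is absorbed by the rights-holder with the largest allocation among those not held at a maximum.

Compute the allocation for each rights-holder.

Okafor: $5,150 · Petrov: $4,200 · Halvorsen: $3,350 · Kowalski: $5,100 · Dube: $10,900

Total ownership shares = 15,961.
Pro-rata shares before constraints: Okafor 3,515.35; Petrov 6,809.53; Halvorsen 2,285.43; Kowalski 8,595.08; Dube 7,494.62.
Capped: Petrov ($4,200), Kowalski ($5,100); balance $19,400 reallocated over remaining ownership shares 7,394.
Shares after redistribution: Okafor 5,129.43 → $5,150; Halvorsen 3,334.78 → $3,350; Dube 10,935.79 → $10,950.
Rounding difference −$50 applied to Dube → $10,900.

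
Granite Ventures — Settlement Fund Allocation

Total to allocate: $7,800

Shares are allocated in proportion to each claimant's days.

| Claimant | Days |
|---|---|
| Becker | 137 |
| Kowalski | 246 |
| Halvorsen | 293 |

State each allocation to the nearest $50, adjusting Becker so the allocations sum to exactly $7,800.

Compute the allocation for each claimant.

Becker: $1,550; Kowalski: $2,850; Halvorsen: $3,400

Sum of days: 676.
Proportional shares: Becker 137/676 × $7,800 = 1,580.77; Kowalski 246/676 × $7,800 = 2,838.46; Halvorsen 293/676 × $7,800 = 3,380.77.
After rounding ($50): Becker $1,600; Kowalski $2,850; Halvorsen $3,400. Sum = $7,850.
Difference $7,800 − $7,850 = −$50 applied to Becker: Becker becomes $1,550.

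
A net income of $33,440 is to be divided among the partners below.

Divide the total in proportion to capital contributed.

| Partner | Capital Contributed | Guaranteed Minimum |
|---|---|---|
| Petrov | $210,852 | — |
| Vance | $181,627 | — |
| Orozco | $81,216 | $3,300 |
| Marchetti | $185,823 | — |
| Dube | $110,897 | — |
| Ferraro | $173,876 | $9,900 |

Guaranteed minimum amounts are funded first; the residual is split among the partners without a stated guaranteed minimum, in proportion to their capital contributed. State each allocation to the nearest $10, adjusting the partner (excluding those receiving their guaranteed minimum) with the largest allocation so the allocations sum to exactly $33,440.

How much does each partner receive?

Fund the minimums — Orozco $3,300; Ferraro $9,900. Residual $20,240.
Residual split over remaining capital contributed 689,199: Petrov 6,192.18 → $6,190; Vance 5,333.92 → $5,330; Marchetti 5,457.14 → $5,460; Dube 3,256.76 → $3,260.

Petrov: $6,190; Vance: $5,330; Orozco: $3,300; Marchetti: $5,460; Dube: $3,260; Ferraro: $9,900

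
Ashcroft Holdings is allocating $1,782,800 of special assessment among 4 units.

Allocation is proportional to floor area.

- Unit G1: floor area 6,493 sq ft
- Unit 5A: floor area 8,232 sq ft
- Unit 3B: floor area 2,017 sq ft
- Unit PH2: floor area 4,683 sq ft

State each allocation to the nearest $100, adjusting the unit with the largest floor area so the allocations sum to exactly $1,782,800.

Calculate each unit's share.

Unit G1: $540,300; Unit 5A: $685,000; Unit 3B: $167,800; Unit PH2: $389,700

Total floor area = 6,493 + 8,232 + 2,017 + 4,683 = 21,425.
Unrounded shares: Unit G1 540,290.33; Unit 5A 684,994.61; Unit 3B 167,836.99; Unit PH2 389,678.06.
After rounding ($100): Unit G1 $540,300; Unit 5A $685,000; Unit 3B $167,800; Unit PH2 $389,700. Sum = $1,782,800.
Sum already equals the total — no adjustment.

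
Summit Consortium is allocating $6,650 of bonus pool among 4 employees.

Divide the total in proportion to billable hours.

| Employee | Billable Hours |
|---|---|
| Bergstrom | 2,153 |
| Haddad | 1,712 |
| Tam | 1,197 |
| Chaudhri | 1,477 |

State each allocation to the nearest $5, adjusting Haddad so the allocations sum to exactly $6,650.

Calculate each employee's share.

Bergstrom: $2,190 | Haddad: $1,745 | Tam: $1,215 | Chaudhri: $1,500

Combined billable hours = 6,539.
Unrounded shares: Bergstrom 2,153/6,539 × $6,650 = 2,189.55; Haddad 1,712/6,539 × $6,650 = 1,741.06; Tam 1,197/6,539 × $6,650 = 1,217.32; Chaudhri 1,477/6,539 × $6,650 = 1,502.07.
After rounding ($5): Bergstrom $2,190; Haddad $1,740; Tam $1,215; Chaudhri $1,500. Sum = $6,645.
Difference $6,650 − $6,645 = +$5 applied to Haddad: Haddad becomes $1,745.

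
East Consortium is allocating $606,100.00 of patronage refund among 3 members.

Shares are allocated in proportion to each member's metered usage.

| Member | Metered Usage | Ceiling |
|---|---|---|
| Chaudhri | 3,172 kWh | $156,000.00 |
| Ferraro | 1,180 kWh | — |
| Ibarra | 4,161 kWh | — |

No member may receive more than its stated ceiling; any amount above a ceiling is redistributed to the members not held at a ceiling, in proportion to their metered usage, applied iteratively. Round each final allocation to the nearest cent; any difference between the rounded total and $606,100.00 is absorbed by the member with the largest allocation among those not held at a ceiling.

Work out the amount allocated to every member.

Chaudhri: $156,000.00 | Ferraro: $99,441.68 | Ibarra: $350,658.32

Sum of metered usage: 8,513.
Unconstrained shares: Chaudhri 225,836.8613; Ferraro 84,012.4515; Ibarra 296,250.6872.
Cap binds for Chaudhri ($156,000.00); residual $450,100.00 reallocated over remaining metered usage 5,341.
Shares after redistribution: Ferraro 99,441.6776 → $99,441.68; Ibarra 350,658.3224 → $350,658.32.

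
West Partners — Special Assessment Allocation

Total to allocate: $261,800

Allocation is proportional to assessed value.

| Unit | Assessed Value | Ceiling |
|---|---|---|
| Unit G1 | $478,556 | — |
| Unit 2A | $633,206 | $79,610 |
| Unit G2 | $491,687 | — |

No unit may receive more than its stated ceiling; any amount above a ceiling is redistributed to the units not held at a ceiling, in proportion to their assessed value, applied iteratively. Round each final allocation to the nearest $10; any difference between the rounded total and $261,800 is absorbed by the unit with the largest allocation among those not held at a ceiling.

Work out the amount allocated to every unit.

Unit G1: $89,860 · Unit 2A: $79,610 · Unit G2: $92,330

Total assessed value = 1,603,449.
Proportional shares (ignoring caps): Unit G1 78,135.30; Unit 2A 103,385.47; Unit G2 80,279.23.
Cap binds for Unit 2A ($79,610); balance $182,190 reallocated over remaining assessed value 970,243.
Remaining shares: Unit G1 89,862.15 → $89,860; Unit G2 92,327.85 → $92,330.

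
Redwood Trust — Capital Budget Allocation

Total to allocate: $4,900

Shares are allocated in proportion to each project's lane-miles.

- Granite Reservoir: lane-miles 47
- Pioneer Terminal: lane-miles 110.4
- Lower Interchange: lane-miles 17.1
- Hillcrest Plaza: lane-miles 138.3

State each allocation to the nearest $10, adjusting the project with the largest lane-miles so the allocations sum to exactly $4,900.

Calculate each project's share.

Total lane-miles = 312.8.
Proportional shares: Granite Reservoir 47/312.8 × $4,900 = 736.25; Pioneer Terminal 110.4/312.8 × $4,900 = 1,729.41; Lower Interchange 17.1/312.8 × $4,900 = 267.87; Hillcrest Plaza 138.3/312.8 × $4,900 = 2,166.46.
Rounded to nearest $10: Granite Reservoir $740; Pioneer Terminal $1,730; Lower Interchange $270; Hillcrest Plaza $2,170. Sum = $4,910.
Difference $4,900 − $4,910 = −$10 applied to largest lane-miles (Hillcrest Plaza): Hillcrest Plaza becomes $2,160.

Granite Reservoir: $740; Pioneer Terminal: $1,730; Lower Interchange: $270; Hillcrest Plaza: $2,160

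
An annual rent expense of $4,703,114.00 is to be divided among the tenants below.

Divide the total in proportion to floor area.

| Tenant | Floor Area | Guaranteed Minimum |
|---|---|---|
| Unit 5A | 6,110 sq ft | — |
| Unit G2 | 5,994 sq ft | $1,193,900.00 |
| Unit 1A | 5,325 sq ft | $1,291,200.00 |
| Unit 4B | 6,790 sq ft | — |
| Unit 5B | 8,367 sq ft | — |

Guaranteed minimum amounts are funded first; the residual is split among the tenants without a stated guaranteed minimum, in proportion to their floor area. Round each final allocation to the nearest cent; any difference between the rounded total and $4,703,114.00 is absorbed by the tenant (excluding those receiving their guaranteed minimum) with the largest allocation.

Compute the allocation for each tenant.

Unit 5A: $637,234.47 · Unit G2: $1,193,900.00 · Unit 1A: $1,291,200.00 · Unit 4B: $708,154.19 · Unit 5B: $872,625.34

Minimums first: Unit G2 $1,193,900.00; Unit 1A $1,291,200.00. Residual $2,218,014.00.
Residual split over remaining floor area 21,267: Unit 5A 637,234.4731 → $637,234.47; Unit 4B 708,154.1854 → $708,154.19; Unit 5B 872,625.3415 → $872,625.34.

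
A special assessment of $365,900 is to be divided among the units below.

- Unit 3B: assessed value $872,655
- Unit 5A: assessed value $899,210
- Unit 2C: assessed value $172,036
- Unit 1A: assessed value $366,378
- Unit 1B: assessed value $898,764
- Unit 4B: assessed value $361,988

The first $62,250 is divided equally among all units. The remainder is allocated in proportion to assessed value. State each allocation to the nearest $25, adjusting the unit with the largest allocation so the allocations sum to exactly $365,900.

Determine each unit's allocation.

Unit 3B: $84,575 · Unit 5A: $86,850 · Unit 2C: $25,000 · Unit 1A: $41,525 · Unit 1B: $86,800 · Unit 4B: $41,150

First tranche $62,250 split equally: $10,375 each.
Remainder $303,650 by assessed value (total 3,571,031): Unit 3B 74,203.13 → $74,200; Unit 5A 76,461.14 → $76,450; Unit 2C 14,628.47 → $14,625; Unit 1A 31,153.66 → $31,150; Unit 1B 76,423.22 → $76,425; Unit 4B 30,780.37 → $30,775.
Rounding difference +$25 on remainder applied to Unit 5A.
Totals: Unit 3B $10,375 + $74,200 = $84,575; Unit 5A $10,375 + $76,475 = $86,850; Unit 2C $10,375 + $14,625 = $25,000; Unit 1A $10,375 + $31,150 = $41,525; Unit 1B $10,375 + $76,425 = $86,800; Unit 4B $10,375 + $30,775 = $41,150.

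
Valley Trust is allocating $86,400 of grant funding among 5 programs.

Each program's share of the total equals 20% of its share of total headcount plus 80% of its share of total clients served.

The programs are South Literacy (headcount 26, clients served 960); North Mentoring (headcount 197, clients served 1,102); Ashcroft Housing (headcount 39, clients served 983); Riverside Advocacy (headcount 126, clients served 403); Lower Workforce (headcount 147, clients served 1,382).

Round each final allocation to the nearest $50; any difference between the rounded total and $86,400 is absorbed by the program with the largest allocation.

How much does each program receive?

South Literacy: $14,600 | North Mentoring: $22,150 | Ashcroft Housing: $15,350 | Riverside Advocacy: $9,850 | Lower Workforce: $24,450

Headcount total 535; clients served total 4,830.
Composite weights (20% headcount + 80% clients served): South Literacy 0.1687; North Mentoring 0.2562; Ashcroft Housing 0.1774; Riverside Advocacy 0.1139; Lower Workforce 0.2839.
Raw shares: South Literacy 14,577.91; North Mentoring 22,133.15; Ashcroft Housing 15,326.94; Riverside Advocacy 9,836.84; Lower Workforce 24,525.16.
At nearest $50: South Literacy $14,600; North Mentoring $22,150; Ashcroft Housing $15,350; Riverside Advocacy $9,850; Lower Workforce $24,550. Sum = $86,500.
Difference $86,400 − $86,500 = −$100 applied to largest allocation (Lower Workforce): Lower Workforce becomes $24,450.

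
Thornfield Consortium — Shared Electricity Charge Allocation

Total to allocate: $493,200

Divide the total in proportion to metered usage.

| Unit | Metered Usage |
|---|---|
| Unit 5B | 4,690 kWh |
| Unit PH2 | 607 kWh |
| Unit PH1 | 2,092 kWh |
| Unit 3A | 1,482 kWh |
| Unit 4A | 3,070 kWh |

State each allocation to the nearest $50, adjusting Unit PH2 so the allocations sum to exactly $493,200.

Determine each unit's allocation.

Unit 5B: $193,700 | Unit PH2: $25,100 | Unit PH1: $86,400 | Unit 3A: $61,200 | Unit 4A: $126,800

Combined metered usage = 11,941.
Raw shares: Unit 5B 4,690/11,941 × $493,200 = 193,711.41; Unit PH2 607/11,941 × $493,200 = 25,070.97; Unit PH1 2,092/11,941 × $493,200 = 86,406.03; Unit 3A 1,482/11,941 × $493,200 = 61,211.15; Unit 4A 3,070/11,941 × $493,200 = 126,800.44.
After rounding ($50): Unit 5B $193,700; Unit PH2 $25,050; Unit PH1 $86,400; Unit 3A $61,200; Unit 4A $126,800. Sum = $493,150.
Difference $493,200 − $493,150 = +$50 applied to Unit PH2: Unit PH2 becomes $25,100.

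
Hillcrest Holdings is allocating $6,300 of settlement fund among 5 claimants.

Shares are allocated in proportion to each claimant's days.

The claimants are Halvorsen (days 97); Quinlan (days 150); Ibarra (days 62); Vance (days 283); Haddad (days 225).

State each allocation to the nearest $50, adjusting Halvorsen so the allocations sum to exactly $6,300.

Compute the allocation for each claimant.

Combined days = 817.
Proportional shares: Halvorsen 97/817 × $6,300 = 747.98; Quinlan 150/817 × $6,300 = 1,156.67; Ibarra 62/817 × $6,300 = 478.09; Vance 283/817 × $6,300 = 2,182.25; Haddad 225/817 × $6,300 = 1,735.01.
At nearest $50: Halvorsen $750; Quinlan $1,150; Ibarra $500; Vance $2,200; Haddad $1,750. Sum = $6,350.
Difference $6,300 − $6,350 = −$50 applied to Halvorsen: Halvorsen becomes $700.

Halvorsen: $700 | Quinlan: $1,150 | Ibarra: $500 | Vance: $2,200 | Haddad: $1,750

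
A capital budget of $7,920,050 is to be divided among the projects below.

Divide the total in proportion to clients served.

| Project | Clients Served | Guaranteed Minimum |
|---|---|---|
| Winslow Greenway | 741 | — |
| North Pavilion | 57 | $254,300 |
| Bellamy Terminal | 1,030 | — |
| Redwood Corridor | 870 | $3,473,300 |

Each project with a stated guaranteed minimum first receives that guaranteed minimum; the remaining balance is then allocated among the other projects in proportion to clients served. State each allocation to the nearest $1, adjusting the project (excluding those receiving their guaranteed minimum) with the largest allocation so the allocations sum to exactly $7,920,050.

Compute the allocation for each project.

Winslow Greenway: $1,754,153 · North Pavilion: $254,300 · Bellamy Terminal: $2,438,297 · Redwood Corridor: $3,473,300

Guaranteed amounts: North Pavilion $254,300; Redwood Corridor $3,473,300. Remaining pool $4,192,450.
Remaining pool split over remaining clients served 1,771: Winslow Greenway 1,754,153.27 → $1,754,153; Bellamy Terminal 2,438,296.73 → $2,438,297.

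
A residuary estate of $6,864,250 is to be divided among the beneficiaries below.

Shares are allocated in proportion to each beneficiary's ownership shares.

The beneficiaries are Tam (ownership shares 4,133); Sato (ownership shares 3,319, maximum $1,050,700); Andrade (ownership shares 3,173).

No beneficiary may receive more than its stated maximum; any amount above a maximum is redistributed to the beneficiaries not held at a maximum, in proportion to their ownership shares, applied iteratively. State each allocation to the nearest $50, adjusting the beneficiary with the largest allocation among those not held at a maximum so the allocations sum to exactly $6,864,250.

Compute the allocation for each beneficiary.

Ownership shares total: 10,625.
Pro-rata shares before constraints: Tam 2,670,112.49; Sato 2,144,230.19; Andrade 2,049,907.32.
Capped: Sato ($1,050,700); residual $5,813,550 reallocated over remaining ownership shares 7,306.
Redistributed shares: Tam 3,288,721.89 → $3,288,700; Andrade 2,524,828.11 → $2,524,850.

Tam: $3,288,700 | Sato: $1,050,700 | Andrade: $2,524,850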